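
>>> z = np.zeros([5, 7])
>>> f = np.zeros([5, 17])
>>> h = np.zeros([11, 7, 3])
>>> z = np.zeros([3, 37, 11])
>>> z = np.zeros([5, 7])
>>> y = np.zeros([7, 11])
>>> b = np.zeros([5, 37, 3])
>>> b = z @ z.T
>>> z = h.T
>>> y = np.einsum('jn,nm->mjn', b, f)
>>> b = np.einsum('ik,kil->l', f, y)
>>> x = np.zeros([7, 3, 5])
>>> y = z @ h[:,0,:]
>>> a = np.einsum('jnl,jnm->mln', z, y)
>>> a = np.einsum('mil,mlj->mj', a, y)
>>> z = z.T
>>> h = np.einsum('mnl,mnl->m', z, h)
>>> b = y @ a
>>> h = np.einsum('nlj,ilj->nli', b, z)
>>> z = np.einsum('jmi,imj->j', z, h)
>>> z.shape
(11,)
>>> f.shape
(5, 17)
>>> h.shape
(3, 7, 11)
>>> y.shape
(3, 7, 3)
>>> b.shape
(3, 7, 3)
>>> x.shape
(7, 3, 5)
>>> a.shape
(3, 3)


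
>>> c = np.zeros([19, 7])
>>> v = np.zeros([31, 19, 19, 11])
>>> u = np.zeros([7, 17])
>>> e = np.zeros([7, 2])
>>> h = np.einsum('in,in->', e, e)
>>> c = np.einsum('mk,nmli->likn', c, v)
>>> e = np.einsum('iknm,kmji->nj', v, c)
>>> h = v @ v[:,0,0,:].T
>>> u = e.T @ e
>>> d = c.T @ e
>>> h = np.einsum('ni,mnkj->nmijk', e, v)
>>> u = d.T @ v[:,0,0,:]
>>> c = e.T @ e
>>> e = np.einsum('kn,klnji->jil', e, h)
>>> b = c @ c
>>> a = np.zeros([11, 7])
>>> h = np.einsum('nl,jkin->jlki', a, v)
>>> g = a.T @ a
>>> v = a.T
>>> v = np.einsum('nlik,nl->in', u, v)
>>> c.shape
(7, 7)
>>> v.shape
(7, 7)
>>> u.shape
(7, 11, 7, 11)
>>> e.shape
(11, 19, 31)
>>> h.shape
(31, 7, 19, 19)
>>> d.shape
(31, 7, 11, 7)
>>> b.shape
(7, 7)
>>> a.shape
(11, 7)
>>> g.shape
(7, 7)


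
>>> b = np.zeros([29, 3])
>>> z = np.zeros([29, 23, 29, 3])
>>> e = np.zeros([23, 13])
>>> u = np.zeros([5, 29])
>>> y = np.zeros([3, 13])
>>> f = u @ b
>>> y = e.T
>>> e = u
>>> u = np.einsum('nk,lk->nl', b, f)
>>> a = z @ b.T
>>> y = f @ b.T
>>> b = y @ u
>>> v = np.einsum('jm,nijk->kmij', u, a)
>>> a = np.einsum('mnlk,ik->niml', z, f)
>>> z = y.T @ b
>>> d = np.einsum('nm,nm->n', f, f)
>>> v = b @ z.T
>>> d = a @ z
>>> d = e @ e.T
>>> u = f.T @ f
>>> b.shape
(5, 5)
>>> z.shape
(29, 5)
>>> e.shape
(5, 29)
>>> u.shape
(3, 3)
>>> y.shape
(5, 29)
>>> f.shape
(5, 3)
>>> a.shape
(23, 5, 29, 29)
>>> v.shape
(5, 29)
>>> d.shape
(5, 5)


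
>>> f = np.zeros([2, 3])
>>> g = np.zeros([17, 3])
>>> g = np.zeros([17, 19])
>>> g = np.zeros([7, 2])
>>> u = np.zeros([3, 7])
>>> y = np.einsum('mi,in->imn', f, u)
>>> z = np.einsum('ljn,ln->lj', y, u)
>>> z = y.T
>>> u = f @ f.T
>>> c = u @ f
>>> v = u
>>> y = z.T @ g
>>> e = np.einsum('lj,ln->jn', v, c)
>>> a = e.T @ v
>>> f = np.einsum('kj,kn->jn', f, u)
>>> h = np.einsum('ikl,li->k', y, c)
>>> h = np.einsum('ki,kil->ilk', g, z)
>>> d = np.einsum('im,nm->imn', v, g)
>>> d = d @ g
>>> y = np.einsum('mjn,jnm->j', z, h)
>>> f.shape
(3, 2)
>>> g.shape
(7, 2)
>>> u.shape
(2, 2)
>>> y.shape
(2,)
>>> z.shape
(7, 2, 3)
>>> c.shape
(2, 3)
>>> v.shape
(2, 2)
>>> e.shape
(2, 3)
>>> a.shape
(3, 2)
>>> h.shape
(2, 3, 7)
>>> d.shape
(2, 2, 2)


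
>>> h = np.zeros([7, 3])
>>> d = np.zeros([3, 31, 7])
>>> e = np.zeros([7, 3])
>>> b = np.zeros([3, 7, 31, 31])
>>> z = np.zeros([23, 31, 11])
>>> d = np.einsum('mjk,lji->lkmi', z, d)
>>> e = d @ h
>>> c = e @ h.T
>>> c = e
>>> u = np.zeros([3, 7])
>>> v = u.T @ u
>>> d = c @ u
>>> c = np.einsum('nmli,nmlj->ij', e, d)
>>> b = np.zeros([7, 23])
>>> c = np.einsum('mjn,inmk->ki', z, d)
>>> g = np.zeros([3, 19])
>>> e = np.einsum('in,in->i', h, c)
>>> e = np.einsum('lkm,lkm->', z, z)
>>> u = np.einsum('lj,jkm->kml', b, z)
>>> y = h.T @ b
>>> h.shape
(7, 3)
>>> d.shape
(3, 11, 23, 7)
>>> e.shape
()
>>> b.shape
(7, 23)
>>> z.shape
(23, 31, 11)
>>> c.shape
(7, 3)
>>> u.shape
(31, 11, 7)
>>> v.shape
(7, 7)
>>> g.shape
(3, 19)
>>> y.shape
(3, 23)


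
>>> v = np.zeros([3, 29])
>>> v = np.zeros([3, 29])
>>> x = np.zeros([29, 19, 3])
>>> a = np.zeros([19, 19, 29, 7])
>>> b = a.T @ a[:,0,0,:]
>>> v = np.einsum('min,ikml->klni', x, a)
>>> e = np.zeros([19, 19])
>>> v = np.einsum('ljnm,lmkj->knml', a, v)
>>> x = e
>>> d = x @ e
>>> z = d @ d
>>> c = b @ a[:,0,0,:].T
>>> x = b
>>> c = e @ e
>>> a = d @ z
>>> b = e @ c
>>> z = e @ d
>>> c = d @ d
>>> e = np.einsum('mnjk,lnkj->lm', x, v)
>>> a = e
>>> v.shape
(3, 29, 7, 19)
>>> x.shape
(7, 29, 19, 7)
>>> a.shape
(3, 7)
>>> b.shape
(19, 19)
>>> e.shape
(3, 7)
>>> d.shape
(19, 19)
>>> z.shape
(19, 19)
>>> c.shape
(19, 19)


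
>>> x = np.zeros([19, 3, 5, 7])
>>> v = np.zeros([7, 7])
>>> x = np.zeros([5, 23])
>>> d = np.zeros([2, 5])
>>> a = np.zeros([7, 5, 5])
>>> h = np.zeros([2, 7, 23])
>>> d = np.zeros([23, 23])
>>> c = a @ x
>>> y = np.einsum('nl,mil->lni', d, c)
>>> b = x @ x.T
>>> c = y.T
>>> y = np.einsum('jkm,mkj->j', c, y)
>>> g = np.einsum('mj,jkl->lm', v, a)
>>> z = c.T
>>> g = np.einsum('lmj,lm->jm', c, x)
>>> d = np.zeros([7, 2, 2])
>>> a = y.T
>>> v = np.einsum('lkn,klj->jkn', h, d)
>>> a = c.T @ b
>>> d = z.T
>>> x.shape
(5, 23)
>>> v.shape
(2, 7, 23)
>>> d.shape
(5, 23, 23)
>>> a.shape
(23, 23, 5)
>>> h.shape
(2, 7, 23)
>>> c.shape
(5, 23, 23)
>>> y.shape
(5,)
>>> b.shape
(5, 5)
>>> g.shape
(23, 23)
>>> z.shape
(23, 23, 5)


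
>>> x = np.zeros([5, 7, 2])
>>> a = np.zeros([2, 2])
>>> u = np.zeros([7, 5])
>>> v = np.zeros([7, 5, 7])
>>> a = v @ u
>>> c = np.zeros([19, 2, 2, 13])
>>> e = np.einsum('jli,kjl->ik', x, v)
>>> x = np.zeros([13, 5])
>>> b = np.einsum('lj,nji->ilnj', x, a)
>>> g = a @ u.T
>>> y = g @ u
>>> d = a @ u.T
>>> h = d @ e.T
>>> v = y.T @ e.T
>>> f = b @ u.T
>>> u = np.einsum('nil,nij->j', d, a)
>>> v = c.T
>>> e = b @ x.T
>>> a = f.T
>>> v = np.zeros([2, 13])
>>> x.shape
(13, 5)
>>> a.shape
(7, 7, 13, 5)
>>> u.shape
(5,)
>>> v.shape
(2, 13)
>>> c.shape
(19, 2, 2, 13)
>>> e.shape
(5, 13, 7, 13)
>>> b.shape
(5, 13, 7, 5)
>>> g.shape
(7, 5, 7)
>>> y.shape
(7, 5, 5)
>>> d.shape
(7, 5, 7)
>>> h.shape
(7, 5, 2)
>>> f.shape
(5, 13, 7, 7)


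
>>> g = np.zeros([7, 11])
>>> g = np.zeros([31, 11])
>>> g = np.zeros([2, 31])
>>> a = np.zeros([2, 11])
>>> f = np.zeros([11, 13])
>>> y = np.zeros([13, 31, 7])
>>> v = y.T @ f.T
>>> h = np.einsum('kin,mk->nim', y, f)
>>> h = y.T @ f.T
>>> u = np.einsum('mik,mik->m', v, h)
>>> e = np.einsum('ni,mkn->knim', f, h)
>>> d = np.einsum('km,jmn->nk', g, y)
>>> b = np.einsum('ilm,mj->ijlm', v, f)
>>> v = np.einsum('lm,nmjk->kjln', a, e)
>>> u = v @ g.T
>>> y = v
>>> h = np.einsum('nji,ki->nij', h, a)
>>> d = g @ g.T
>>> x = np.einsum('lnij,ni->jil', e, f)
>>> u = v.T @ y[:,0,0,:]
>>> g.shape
(2, 31)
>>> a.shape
(2, 11)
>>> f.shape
(11, 13)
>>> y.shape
(7, 13, 2, 31)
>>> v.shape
(7, 13, 2, 31)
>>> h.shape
(7, 11, 31)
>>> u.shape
(31, 2, 13, 31)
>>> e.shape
(31, 11, 13, 7)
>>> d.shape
(2, 2)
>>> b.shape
(7, 13, 31, 11)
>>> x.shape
(7, 13, 31)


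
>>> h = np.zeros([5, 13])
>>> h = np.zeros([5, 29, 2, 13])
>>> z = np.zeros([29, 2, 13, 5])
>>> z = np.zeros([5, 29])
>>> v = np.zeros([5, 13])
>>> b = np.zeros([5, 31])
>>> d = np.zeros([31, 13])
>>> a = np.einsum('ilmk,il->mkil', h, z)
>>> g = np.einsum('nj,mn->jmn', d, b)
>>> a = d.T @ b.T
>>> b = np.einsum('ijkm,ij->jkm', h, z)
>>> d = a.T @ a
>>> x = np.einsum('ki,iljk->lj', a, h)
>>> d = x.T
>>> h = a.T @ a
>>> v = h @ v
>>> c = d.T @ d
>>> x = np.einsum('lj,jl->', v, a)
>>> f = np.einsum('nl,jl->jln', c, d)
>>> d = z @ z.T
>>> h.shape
(5, 5)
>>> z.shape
(5, 29)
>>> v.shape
(5, 13)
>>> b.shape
(29, 2, 13)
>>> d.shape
(5, 5)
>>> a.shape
(13, 5)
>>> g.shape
(13, 5, 31)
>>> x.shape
()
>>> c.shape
(29, 29)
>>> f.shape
(2, 29, 29)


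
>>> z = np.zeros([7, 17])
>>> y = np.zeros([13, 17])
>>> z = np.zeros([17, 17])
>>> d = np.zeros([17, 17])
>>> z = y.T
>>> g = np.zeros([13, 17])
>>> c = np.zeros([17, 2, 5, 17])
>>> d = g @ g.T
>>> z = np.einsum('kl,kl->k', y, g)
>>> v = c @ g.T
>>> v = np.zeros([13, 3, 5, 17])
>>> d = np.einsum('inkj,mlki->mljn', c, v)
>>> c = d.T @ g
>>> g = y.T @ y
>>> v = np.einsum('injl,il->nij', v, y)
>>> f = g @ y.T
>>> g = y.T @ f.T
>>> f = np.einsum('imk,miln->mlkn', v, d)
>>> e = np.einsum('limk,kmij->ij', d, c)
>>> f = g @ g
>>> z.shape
(13,)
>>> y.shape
(13, 17)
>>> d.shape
(13, 3, 17, 2)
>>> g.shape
(17, 17)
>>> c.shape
(2, 17, 3, 17)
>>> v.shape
(3, 13, 5)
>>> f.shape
(17, 17)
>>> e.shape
(3, 17)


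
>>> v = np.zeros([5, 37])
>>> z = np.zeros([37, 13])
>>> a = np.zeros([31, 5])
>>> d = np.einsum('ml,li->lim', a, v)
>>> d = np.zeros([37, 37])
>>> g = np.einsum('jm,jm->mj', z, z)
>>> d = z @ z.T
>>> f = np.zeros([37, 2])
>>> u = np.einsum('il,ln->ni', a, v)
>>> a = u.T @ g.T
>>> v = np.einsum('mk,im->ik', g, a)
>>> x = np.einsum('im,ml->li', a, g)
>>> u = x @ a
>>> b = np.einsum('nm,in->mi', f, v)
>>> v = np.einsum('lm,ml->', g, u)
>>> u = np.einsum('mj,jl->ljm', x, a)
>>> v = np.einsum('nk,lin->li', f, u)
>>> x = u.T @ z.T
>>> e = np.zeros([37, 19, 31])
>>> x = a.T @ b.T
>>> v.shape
(13, 31)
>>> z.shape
(37, 13)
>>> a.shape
(31, 13)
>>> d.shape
(37, 37)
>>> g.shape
(13, 37)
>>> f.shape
(37, 2)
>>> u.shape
(13, 31, 37)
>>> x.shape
(13, 2)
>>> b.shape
(2, 31)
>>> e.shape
(37, 19, 31)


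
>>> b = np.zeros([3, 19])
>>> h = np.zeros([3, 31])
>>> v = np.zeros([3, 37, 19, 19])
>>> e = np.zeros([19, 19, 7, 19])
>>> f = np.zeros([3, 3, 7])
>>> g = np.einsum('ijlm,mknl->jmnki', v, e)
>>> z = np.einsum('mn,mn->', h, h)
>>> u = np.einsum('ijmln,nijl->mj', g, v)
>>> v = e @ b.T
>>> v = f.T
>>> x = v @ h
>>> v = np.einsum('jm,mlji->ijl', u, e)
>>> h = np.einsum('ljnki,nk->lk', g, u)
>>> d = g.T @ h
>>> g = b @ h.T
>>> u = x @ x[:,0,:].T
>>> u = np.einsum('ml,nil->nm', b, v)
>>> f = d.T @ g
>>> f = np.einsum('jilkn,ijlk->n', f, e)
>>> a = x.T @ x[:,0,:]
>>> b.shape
(3, 19)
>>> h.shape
(37, 19)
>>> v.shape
(19, 7, 19)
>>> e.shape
(19, 19, 7, 19)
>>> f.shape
(37,)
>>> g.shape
(3, 37)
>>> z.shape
()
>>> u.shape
(19, 3)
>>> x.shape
(7, 3, 31)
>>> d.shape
(3, 19, 7, 19, 19)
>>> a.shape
(31, 3, 31)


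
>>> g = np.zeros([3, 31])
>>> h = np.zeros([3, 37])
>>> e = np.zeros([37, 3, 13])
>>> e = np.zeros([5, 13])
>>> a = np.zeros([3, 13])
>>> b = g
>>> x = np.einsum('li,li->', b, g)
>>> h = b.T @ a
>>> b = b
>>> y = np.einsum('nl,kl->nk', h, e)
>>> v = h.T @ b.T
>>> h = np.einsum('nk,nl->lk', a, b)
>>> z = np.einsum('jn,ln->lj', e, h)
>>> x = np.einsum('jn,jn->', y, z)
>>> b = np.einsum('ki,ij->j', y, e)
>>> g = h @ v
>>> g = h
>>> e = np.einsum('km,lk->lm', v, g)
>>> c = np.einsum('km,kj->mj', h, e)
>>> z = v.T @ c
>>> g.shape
(31, 13)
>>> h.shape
(31, 13)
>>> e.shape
(31, 3)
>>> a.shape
(3, 13)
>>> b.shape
(13,)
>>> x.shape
()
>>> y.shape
(31, 5)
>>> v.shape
(13, 3)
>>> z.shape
(3, 3)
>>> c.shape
(13, 3)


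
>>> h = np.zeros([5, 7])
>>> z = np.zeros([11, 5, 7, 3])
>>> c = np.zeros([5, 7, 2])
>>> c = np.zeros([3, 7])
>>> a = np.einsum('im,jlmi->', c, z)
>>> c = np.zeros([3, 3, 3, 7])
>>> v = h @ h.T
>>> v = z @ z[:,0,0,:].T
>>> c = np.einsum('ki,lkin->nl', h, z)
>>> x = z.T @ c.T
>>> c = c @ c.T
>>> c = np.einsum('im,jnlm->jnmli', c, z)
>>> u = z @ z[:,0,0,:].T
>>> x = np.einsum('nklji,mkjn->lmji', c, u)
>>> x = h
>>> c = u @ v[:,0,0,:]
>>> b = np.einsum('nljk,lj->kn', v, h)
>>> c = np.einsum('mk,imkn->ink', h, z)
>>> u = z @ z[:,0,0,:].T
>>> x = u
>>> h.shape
(5, 7)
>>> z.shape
(11, 5, 7, 3)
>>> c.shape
(11, 3, 7)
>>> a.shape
()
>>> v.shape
(11, 5, 7, 11)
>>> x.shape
(11, 5, 7, 11)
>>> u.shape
(11, 5, 7, 11)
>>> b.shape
(11, 11)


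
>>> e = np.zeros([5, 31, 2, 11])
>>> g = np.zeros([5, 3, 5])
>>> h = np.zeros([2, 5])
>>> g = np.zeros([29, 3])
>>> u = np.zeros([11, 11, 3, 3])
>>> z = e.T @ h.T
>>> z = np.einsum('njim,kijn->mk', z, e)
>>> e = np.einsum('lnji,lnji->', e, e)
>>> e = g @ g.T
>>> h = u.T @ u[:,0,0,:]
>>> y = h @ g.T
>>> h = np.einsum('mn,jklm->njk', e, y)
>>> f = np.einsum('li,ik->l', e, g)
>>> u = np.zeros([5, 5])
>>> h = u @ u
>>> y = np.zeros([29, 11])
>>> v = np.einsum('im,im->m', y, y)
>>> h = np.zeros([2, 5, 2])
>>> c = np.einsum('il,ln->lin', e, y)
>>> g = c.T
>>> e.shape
(29, 29)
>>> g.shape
(11, 29, 29)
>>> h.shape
(2, 5, 2)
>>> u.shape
(5, 5)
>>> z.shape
(2, 5)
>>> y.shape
(29, 11)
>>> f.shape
(29,)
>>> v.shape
(11,)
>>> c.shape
(29, 29, 11)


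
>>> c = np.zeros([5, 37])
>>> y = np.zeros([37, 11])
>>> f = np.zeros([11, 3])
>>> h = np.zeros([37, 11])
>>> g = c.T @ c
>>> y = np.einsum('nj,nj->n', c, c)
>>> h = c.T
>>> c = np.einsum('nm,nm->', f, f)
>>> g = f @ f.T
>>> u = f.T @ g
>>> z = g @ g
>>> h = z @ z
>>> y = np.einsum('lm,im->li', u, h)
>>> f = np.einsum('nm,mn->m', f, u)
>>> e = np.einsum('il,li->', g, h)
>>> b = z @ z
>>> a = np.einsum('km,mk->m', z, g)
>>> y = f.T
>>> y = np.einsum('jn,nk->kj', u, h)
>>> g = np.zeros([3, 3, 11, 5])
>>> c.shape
()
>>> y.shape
(11, 3)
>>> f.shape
(3,)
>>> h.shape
(11, 11)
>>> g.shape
(3, 3, 11, 5)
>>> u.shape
(3, 11)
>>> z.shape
(11, 11)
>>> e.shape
()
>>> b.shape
(11, 11)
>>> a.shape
(11,)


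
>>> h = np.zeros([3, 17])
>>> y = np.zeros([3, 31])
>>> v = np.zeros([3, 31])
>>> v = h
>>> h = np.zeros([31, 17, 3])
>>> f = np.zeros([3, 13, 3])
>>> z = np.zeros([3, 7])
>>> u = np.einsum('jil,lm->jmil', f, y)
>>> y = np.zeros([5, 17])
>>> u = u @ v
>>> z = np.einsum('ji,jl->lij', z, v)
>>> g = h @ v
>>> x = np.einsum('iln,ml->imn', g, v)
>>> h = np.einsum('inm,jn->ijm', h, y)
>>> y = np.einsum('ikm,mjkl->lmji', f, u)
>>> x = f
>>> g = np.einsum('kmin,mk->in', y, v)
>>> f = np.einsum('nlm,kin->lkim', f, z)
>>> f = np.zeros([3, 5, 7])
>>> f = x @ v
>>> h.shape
(31, 5, 3)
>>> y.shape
(17, 3, 31, 3)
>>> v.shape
(3, 17)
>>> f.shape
(3, 13, 17)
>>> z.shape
(17, 7, 3)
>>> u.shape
(3, 31, 13, 17)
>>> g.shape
(31, 3)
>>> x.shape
(3, 13, 3)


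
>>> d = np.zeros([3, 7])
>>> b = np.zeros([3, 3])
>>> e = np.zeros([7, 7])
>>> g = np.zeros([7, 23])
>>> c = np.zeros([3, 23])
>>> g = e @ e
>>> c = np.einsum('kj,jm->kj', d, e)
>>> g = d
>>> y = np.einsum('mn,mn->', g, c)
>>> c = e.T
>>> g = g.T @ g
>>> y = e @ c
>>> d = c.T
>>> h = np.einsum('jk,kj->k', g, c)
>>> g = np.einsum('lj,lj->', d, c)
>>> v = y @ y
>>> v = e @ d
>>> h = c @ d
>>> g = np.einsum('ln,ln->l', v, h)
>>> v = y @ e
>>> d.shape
(7, 7)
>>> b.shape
(3, 3)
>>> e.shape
(7, 7)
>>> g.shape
(7,)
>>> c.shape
(7, 7)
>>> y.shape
(7, 7)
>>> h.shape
(7, 7)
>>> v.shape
(7, 7)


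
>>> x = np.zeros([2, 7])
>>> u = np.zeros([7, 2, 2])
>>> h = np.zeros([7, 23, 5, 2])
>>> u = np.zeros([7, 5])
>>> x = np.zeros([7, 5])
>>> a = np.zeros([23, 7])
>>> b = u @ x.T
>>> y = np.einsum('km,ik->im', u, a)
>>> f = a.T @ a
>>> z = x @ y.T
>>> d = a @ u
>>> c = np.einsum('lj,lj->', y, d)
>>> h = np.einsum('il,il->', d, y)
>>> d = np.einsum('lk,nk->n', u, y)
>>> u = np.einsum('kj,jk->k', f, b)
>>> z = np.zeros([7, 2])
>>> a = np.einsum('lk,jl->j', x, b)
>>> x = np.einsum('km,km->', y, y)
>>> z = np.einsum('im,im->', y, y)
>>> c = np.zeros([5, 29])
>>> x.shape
()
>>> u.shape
(7,)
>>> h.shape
()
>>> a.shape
(7,)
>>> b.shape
(7, 7)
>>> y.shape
(23, 5)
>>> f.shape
(7, 7)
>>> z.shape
()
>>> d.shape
(23,)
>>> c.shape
(5, 29)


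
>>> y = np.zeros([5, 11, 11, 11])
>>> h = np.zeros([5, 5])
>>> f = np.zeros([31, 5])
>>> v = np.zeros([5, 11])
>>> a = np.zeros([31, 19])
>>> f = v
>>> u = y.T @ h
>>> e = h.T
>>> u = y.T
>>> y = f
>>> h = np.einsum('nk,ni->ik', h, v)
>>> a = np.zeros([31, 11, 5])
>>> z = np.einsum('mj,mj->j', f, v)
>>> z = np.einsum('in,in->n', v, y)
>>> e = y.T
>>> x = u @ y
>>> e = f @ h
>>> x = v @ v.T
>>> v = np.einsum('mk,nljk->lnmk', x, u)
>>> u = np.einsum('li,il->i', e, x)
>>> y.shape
(5, 11)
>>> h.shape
(11, 5)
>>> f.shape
(5, 11)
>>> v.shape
(11, 11, 5, 5)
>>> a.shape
(31, 11, 5)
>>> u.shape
(5,)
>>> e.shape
(5, 5)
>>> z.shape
(11,)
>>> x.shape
(5, 5)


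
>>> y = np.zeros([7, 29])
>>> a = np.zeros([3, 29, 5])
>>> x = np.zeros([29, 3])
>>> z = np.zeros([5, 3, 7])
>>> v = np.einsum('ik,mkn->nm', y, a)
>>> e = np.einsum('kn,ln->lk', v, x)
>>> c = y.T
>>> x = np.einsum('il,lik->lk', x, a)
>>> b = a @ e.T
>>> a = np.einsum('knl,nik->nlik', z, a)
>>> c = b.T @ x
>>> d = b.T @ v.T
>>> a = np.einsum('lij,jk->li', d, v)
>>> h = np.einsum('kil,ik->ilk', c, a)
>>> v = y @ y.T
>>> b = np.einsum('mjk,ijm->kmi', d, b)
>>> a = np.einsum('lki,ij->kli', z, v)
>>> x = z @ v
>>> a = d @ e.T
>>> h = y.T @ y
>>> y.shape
(7, 29)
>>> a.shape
(29, 29, 29)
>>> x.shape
(5, 3, 7)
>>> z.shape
(5, 3, 7)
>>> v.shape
(7, 7)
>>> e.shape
(29, 5)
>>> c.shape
(29, 29, 5)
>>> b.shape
(5, 29, 3)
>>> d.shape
(29, 29, 5)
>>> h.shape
(29, 29)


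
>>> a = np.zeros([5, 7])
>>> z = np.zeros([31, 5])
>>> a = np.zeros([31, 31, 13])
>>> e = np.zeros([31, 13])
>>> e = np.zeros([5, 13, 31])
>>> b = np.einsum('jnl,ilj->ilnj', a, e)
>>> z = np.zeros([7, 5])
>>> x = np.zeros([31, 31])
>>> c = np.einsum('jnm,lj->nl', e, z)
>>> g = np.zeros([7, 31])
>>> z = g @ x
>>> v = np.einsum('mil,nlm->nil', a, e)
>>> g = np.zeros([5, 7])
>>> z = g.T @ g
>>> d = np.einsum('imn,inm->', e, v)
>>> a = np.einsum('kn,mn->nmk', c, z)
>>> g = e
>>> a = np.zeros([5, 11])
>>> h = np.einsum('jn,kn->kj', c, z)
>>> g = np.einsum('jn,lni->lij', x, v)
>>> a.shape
(5, 11)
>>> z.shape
(7, 7)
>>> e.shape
(5, 13, 31)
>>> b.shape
(5, 13, 31, 31)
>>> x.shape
(31, 31)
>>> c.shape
(13, 7)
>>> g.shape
(5, 13, 31)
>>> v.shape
(5, 31, 13)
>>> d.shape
()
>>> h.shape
(7, 13)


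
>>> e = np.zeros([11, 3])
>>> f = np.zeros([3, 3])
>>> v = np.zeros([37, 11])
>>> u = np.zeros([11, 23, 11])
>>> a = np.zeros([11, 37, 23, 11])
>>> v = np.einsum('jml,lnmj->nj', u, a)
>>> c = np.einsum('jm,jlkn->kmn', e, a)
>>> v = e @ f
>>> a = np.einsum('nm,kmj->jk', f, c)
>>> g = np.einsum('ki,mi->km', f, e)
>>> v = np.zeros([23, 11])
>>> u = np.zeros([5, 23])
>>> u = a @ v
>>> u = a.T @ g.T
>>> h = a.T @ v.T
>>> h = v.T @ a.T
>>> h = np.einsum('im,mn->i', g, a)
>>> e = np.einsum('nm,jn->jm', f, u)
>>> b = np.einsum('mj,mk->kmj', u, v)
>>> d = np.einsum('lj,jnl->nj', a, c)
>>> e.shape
(23, 3)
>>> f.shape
(3, 3)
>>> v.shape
(23, 11)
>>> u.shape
(23, 3)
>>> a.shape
(11, 23)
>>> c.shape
(23, 3, 11)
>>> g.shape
(3, 11)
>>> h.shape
(3,)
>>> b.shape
(11, 23, 3)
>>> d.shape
(3, 23)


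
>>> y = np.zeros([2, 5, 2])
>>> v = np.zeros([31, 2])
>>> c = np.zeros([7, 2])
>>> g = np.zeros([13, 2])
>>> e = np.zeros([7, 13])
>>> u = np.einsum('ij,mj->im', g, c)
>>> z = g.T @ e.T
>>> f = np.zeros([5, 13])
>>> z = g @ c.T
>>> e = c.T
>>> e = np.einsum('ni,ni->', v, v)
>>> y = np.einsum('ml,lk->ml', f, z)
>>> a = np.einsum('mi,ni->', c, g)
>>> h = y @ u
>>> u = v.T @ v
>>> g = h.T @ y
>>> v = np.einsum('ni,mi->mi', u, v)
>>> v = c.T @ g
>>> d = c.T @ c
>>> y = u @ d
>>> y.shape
(2, 2)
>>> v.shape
(2, 13)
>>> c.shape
(7, 2)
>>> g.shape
(7, 13)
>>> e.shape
()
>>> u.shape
(2, 2)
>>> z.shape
(13, 7)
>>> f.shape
(5, 13)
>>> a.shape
()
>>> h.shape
(5, 7)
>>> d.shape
(2, 2)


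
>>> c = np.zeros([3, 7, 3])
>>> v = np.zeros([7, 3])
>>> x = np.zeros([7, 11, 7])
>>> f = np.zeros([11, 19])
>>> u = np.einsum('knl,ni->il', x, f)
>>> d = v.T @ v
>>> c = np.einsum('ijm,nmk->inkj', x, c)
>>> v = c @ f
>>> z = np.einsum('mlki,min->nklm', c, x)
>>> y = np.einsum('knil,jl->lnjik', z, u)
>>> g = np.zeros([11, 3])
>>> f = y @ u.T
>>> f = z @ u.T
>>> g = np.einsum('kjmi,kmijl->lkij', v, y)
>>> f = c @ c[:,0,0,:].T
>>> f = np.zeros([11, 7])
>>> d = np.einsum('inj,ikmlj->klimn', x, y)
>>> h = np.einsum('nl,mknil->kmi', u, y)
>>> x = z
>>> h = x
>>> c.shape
(7, 3, 3, 11)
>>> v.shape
(7, 3, 3, 19)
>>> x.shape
(7, 3, 3, 7)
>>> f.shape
(11, 7)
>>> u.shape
(19, 7)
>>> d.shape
(3, 3, 7, 19, 11)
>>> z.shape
(7, 3, 3, 7)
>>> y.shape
(7, 3, 19, 3, 7)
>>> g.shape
(7, 7, 19, 3)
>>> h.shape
(7, 3, 3, 7)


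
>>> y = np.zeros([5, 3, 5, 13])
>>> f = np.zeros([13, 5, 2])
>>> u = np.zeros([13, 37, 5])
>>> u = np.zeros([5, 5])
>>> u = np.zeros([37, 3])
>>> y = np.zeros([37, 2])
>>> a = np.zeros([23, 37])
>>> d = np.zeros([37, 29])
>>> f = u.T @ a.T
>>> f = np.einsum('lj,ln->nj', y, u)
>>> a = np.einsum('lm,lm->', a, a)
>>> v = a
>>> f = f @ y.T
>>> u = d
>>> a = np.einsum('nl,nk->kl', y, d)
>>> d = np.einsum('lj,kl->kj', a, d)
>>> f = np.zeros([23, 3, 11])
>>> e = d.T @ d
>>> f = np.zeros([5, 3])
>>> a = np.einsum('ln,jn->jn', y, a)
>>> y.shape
(37, 2)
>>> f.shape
(5, 3)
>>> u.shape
(37, 29)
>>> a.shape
(29, 2)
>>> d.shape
(37, 2)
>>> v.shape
()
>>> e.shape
(2, 2)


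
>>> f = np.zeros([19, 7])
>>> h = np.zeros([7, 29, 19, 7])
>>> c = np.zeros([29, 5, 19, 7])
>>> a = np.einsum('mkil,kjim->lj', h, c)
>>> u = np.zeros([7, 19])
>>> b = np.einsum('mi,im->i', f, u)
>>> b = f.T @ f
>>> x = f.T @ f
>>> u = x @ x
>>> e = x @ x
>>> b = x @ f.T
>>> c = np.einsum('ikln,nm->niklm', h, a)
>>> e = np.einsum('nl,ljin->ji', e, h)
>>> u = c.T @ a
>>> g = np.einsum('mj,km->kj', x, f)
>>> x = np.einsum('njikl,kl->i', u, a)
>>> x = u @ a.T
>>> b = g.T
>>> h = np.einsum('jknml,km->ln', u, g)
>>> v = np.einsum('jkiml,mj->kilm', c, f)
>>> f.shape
(19, 7)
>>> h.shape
(5, 29)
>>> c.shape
(7, 7, 29, 19, 5)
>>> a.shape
(7, 5)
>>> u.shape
(5, 19, 29, 7, 5)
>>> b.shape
(7, 19)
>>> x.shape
(5, 19, 29, 7, 7)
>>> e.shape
(29, 19)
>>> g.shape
(19, 7)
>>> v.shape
(7, 29, 5, 19)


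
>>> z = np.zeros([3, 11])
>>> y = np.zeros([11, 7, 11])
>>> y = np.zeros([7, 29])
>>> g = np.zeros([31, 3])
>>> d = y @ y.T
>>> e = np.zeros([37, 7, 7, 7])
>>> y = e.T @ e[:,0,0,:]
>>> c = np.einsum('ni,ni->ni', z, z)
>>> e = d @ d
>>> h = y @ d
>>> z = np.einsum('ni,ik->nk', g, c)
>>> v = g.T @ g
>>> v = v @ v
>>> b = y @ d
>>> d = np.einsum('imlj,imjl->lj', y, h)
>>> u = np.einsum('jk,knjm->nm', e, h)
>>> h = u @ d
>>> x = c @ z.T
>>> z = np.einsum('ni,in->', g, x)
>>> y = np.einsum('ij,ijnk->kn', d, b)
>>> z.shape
()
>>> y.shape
(7, 7)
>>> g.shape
(31, 3)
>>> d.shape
(7, 7)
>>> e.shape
(7, 7)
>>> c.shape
(3, 11)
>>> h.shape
(7, 7)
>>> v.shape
(3, 3)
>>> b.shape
(7, 7, 7, 7)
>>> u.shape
(7, 7)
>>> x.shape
(3, 31)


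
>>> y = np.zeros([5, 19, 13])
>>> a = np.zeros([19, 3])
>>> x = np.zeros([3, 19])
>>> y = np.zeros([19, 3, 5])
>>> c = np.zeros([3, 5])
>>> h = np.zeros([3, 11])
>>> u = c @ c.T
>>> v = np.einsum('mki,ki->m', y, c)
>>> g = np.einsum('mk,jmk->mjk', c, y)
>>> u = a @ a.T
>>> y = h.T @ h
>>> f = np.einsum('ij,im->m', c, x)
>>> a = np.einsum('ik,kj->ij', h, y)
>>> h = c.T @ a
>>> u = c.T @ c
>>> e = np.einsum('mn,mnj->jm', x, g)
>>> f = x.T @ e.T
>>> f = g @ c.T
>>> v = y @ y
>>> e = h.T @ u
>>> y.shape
(11, 11)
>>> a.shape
(3, 11)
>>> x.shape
(3, 19)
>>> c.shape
(3, 5)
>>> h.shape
(5, 11)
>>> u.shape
(5, 5)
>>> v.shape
(11, 11)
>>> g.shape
(3, 19, 5)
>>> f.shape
(3, 19, 3)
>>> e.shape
(11, 5)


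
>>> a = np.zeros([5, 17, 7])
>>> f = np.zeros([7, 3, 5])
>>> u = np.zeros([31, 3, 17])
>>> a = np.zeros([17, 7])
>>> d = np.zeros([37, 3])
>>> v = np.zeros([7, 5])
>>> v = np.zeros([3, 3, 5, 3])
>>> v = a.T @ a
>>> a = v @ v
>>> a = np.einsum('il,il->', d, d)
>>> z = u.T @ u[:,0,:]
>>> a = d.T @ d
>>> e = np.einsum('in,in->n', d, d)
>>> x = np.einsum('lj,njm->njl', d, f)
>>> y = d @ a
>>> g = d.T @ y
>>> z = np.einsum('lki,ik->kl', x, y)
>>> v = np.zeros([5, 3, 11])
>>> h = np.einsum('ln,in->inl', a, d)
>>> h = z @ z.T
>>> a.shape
(3, 3)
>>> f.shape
(7, 3, 5)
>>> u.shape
(31, 3, 17)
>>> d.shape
(37, 3)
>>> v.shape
(5, 3, 11)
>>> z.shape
(3, 7)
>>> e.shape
(3,)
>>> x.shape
(7, 3, 37)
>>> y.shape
(37, 3)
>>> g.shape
(3, 3)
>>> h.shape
(3, 3)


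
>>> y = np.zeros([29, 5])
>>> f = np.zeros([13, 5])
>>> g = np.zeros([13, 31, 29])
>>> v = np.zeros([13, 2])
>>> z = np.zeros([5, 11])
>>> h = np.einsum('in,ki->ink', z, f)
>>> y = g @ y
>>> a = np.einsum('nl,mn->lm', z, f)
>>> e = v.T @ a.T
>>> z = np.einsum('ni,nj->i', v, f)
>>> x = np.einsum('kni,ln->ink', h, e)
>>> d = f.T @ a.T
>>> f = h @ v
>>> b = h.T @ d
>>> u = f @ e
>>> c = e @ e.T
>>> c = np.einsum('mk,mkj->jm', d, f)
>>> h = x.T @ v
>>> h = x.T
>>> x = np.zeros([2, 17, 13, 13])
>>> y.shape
(13, 31, 5)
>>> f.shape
(5, 11, 2)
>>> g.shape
(13, 31, 29)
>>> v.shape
(13, 2)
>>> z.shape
(2,)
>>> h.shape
(5, 11, 13)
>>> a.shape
(11, 13)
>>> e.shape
(2, 11)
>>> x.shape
(2, 17, 13, 13)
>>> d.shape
(5, 11)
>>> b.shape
(13, 11, 11)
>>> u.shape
(5, 11, 11)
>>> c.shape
(2, 5)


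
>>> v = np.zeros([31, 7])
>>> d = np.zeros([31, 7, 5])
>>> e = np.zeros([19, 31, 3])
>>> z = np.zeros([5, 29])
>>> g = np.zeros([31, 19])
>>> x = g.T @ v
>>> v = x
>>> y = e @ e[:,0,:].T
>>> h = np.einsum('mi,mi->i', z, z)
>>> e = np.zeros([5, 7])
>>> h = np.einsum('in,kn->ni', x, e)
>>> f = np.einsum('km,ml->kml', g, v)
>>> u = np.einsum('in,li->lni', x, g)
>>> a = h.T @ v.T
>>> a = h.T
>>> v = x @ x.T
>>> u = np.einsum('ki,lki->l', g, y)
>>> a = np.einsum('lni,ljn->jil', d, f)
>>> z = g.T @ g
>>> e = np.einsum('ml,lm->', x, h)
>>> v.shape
(19, 19)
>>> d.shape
(31, 7, 5)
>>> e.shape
()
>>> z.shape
(19, 19)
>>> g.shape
(31, 19)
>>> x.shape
(19, 7)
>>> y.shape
(19, 31, 19)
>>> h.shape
(7, 19)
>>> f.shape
(31, 19, 7)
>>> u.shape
(19,)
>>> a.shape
(19, 5, 31)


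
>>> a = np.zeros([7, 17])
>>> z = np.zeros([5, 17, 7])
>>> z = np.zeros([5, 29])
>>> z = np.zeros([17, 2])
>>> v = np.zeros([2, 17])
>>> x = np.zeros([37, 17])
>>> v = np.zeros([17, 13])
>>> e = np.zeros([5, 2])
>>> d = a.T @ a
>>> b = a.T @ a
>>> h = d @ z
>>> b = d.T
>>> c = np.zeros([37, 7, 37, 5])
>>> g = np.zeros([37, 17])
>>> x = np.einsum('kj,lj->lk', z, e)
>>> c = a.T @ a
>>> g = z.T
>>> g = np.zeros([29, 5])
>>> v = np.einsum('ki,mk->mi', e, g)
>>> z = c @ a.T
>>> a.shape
(7, 17)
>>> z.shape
(17, 7)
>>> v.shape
(29, 2)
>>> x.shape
(5, 17)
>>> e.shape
(5, 2)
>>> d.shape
(17, 17)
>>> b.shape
(17, 17)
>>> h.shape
(17, 2)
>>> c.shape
(17, 17)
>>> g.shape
(29, 5)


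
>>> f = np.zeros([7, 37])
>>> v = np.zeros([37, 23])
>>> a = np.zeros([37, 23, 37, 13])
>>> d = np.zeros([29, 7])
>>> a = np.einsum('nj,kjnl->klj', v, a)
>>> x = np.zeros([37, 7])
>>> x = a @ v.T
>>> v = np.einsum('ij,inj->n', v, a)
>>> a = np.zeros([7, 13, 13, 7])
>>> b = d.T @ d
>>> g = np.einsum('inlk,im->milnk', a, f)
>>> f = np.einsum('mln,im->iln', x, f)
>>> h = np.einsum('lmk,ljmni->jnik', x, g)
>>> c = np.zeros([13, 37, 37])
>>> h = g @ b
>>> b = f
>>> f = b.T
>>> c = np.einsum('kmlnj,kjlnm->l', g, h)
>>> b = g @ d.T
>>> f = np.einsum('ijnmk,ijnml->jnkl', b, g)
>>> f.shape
(7, 13, 29, 7)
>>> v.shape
(13,)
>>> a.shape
(7, 13, 13, 7)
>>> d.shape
(29, 7)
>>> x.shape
(37, 13, 37)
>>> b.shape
(37, 7, 13, 13, 29)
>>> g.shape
(37, 7, 13, 13, 7)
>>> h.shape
(37, 7, 13, 13, 7)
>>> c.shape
(13,)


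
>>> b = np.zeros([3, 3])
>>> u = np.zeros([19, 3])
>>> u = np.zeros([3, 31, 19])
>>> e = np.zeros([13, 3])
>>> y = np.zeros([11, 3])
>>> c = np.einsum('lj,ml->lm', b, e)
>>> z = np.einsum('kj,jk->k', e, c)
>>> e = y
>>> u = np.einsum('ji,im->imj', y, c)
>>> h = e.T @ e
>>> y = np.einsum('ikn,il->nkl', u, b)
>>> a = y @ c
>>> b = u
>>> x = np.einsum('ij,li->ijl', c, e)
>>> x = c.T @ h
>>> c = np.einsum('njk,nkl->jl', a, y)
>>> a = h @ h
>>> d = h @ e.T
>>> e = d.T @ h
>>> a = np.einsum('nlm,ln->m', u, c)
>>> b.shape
(3, 13, 11)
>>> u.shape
(3, 13, 11)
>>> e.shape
(11, 3)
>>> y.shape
(11, 13, 3)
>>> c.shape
(13, 3)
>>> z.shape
(13,)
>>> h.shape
(3, 3)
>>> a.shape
(11,)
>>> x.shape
(13, 3)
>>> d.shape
(3, 11)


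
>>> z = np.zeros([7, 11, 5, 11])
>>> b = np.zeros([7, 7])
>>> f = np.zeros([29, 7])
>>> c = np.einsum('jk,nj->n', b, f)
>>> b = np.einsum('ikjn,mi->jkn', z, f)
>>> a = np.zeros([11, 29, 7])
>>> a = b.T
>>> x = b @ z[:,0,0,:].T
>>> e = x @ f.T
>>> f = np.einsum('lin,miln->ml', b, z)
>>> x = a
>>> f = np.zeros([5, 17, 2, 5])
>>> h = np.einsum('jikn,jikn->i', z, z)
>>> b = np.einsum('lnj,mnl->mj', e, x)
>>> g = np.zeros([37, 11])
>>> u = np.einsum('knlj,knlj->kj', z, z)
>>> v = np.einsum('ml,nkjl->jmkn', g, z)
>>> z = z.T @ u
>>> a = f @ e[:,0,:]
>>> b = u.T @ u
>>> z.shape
(11, 5, 11, 11)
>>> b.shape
(11, 11)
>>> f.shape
(5, 17, 2, 5)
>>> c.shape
(29,)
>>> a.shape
(5, 17, 2, 29)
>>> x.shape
(11, 11, 5)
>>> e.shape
(5, 11, 29)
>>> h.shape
(11,)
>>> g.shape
(37, 11)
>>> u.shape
(7, 11)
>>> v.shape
(5, 37, 11, 7)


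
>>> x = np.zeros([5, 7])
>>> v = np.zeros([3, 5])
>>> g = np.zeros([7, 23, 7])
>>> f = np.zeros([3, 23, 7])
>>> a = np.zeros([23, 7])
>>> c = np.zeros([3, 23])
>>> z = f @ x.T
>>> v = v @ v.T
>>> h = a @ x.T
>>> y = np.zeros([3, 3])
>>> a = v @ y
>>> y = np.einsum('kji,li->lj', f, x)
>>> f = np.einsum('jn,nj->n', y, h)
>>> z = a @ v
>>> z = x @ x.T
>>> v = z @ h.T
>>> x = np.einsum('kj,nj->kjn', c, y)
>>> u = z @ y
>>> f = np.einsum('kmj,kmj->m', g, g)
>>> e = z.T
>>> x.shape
(3, 23, 5)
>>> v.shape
(5, 23)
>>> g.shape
(7, 23, 7)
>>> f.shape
(23,)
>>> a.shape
(3, 3)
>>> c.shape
(3, 23)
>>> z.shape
(5, 5)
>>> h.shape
(23, 5)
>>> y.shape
(5, 23)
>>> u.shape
(5, 23)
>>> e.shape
(5, 5)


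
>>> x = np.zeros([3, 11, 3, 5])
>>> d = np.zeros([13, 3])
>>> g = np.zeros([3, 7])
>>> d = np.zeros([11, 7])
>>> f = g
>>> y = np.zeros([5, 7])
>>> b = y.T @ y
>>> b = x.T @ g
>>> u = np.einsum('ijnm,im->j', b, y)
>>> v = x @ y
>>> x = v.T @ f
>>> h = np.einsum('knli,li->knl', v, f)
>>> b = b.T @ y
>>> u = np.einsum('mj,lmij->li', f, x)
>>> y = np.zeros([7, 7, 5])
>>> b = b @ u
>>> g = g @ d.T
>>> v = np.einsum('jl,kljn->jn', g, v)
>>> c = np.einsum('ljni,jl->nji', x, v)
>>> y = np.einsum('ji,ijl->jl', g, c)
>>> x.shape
(7, 3, 11, 7)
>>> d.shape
(11, 7)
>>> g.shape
(3, 11)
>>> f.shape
(3, 7)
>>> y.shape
(3, 7)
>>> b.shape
(7, 11, 3, 11)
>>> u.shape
(7, 11)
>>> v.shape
(3, 7)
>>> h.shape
(3, 11, 3)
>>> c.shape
(11, 3, 7)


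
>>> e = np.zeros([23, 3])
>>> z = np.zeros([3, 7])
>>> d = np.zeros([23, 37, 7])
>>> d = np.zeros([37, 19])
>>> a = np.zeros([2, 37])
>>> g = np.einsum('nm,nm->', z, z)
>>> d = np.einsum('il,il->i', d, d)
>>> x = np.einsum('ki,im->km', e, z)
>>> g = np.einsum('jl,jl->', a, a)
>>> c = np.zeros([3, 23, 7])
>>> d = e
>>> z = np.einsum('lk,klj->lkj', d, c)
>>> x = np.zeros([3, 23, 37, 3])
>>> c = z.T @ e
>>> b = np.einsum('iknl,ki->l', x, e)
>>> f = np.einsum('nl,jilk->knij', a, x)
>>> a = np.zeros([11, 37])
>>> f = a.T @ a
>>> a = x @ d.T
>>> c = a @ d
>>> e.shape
(23, 3)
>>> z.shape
(23, 3, 7)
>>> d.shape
(23, 3)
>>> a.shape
(3, 23, 37, 23)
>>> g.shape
()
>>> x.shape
(3, 23, 37, 3)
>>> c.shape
(3, 23, 37, 3)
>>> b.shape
(3,)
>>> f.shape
(37, 37)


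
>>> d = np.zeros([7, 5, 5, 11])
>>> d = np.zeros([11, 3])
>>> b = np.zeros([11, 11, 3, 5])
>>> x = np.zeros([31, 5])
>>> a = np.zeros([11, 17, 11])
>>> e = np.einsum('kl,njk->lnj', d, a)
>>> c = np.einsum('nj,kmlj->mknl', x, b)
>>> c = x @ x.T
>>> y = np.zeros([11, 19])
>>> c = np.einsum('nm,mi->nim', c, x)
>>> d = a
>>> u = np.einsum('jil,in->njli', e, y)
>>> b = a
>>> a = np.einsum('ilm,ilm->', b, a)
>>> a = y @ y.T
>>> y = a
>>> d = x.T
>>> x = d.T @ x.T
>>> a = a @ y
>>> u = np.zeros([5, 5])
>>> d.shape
(5, 31)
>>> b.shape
(11, 17, 11)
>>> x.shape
(31, 31)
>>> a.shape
(11, 11)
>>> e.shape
(3, 11, 17)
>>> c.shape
(31, 5, 31)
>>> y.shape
(11, 11)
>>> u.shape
(5, 5)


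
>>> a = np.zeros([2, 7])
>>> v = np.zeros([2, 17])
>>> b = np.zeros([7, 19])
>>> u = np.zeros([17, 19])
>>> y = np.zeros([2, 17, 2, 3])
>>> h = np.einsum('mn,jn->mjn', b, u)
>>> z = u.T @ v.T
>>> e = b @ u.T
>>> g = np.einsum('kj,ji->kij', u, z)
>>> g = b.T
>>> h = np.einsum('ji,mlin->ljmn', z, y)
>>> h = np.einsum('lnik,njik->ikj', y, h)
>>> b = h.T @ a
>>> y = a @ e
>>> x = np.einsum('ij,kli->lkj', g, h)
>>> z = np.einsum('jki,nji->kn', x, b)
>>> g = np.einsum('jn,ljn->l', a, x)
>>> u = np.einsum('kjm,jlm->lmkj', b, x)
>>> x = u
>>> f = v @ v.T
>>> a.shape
(2, 7)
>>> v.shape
(2, 17)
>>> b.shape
(19, 3, 7)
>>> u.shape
(2, 7, 19, 3)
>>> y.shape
(2, 17)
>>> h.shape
(2, 3, 19)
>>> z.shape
(2, 19)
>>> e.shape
(7, 17)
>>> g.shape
(3,)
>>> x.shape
(2, 7, 19, 3)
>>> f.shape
(2, 2)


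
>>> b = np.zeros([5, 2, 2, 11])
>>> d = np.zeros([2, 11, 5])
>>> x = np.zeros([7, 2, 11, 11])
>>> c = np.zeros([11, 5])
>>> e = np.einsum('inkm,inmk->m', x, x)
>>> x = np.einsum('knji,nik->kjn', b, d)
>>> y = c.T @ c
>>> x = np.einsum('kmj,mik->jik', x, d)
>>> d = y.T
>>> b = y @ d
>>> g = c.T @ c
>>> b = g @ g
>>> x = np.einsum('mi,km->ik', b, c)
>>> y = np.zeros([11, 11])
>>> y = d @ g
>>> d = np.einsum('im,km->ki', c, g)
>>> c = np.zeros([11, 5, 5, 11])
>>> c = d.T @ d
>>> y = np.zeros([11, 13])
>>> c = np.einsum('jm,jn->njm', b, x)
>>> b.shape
(5, 5)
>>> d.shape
(5, 11)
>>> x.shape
(5, 11)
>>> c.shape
(11, 5, 5)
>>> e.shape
(11,)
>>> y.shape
(11, 13)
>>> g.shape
(5, 5)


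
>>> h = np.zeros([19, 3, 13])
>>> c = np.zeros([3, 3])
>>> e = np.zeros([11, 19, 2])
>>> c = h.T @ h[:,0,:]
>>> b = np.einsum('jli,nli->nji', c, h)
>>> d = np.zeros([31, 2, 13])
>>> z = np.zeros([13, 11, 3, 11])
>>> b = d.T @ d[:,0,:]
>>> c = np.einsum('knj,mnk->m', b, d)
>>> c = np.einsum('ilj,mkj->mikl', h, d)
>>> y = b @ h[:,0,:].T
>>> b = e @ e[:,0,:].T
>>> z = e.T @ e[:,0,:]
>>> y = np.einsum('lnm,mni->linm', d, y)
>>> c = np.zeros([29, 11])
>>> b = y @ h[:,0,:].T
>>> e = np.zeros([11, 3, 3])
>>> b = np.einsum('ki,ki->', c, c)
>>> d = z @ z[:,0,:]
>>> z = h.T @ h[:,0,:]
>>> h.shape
(19, 3, 13)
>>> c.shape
(29, 11)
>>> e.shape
(11, 3, 3)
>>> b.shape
()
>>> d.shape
(2, 19, 2)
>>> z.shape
(13, 3, 13)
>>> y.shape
(31, 19, 2, 13)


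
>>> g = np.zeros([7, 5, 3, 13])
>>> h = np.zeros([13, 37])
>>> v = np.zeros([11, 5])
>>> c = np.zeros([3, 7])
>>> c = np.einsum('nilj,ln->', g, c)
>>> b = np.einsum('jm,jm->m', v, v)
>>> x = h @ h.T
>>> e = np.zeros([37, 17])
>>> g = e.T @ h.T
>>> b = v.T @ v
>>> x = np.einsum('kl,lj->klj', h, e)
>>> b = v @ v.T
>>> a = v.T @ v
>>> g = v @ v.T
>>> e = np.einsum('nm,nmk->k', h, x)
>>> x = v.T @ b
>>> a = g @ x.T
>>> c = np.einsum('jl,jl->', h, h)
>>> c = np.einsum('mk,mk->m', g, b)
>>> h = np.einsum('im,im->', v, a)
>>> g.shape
(11, 11)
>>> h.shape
()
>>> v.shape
(11, 5)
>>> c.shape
(11,)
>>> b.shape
(11, 11)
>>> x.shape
(5, 11)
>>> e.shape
(17,)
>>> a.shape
(11, 5)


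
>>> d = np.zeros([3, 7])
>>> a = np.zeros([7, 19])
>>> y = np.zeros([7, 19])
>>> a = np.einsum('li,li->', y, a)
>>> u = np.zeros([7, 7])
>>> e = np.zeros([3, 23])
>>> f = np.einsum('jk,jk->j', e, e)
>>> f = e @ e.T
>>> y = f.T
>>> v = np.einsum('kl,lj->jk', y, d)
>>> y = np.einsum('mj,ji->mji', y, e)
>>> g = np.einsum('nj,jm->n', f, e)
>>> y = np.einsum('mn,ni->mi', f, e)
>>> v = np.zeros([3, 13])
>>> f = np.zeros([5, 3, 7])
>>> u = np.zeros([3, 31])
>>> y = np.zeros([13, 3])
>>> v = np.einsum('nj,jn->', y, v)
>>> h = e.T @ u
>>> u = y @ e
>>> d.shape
(3, 7)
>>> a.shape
()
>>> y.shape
(13, 3)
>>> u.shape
(13, 23)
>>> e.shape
(3, 23)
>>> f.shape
(5, 3, 7)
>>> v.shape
()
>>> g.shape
(3,)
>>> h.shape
(23, 31)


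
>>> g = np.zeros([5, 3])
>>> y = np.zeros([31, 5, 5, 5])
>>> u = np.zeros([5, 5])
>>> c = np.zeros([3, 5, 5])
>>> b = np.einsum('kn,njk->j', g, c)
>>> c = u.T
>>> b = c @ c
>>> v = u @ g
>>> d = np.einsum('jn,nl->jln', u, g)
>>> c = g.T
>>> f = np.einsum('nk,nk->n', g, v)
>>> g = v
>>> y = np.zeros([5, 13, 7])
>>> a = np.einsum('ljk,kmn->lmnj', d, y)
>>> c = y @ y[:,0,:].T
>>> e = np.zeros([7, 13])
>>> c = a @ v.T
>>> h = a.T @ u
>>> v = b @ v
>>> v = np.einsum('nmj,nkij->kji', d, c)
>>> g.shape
(5, 3)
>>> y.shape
(5, 13, 7)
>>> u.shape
(5, 5)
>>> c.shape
(5, 13, 7, 5)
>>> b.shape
(5, 5)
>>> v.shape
(13, 5, 7)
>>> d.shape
(5, 3, 5)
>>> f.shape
(5,)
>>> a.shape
(5, 13, 7, 3)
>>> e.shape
(7, 13)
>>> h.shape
(3, 7, 13, 5)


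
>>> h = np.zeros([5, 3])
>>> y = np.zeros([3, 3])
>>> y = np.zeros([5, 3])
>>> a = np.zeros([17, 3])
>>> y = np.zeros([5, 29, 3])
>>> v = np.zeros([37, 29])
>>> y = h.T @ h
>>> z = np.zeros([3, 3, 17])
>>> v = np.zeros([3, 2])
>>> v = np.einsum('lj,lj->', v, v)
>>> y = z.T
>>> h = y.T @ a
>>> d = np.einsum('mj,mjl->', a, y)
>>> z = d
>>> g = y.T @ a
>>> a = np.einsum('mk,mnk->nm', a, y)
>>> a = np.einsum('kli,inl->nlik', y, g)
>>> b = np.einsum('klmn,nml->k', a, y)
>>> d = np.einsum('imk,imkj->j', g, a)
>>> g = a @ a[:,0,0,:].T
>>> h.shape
(3, 3, 3)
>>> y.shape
(17, 3, 3)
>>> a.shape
(3, 3, 3, 17)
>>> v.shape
()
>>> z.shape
()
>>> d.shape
(17,)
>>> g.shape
(3, 3, 3, 3)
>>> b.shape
(3,)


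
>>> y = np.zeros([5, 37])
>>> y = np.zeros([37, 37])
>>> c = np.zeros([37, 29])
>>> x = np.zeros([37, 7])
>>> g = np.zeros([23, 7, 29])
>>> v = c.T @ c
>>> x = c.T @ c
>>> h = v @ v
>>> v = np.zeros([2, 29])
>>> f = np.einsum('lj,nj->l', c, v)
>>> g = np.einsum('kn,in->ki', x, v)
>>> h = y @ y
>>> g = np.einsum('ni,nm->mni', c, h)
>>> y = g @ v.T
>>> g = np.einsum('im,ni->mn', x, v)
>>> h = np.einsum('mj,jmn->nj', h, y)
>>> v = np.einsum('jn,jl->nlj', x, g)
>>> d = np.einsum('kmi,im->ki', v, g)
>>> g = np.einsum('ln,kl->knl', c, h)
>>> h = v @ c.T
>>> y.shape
(37, 37, 2)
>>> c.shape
(37, 29)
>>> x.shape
(29, 29)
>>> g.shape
(2, 29, 37)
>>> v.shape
(29, 2, 29)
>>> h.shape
(29, 2, 37)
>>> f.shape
(37,)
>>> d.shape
(29, 29)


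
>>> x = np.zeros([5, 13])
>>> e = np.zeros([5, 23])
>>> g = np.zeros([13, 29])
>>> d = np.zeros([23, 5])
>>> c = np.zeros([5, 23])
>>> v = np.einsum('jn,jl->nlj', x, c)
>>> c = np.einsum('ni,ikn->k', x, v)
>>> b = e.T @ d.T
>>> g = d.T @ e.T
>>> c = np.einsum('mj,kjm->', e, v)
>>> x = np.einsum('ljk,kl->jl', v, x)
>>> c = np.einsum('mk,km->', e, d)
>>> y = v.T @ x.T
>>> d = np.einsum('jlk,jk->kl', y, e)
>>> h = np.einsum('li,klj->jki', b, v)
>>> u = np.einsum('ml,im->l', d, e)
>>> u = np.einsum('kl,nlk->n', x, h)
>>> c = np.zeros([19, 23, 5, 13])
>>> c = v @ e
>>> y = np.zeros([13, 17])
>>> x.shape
(23, 13)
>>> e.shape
(5, 23)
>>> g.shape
(5, 5)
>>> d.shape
(23, 23)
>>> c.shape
(13, 23, 23)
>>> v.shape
(13, 23, 5)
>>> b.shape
(23, 23)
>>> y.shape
(13, 17)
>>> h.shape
(5, 13, 23)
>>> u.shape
(5,)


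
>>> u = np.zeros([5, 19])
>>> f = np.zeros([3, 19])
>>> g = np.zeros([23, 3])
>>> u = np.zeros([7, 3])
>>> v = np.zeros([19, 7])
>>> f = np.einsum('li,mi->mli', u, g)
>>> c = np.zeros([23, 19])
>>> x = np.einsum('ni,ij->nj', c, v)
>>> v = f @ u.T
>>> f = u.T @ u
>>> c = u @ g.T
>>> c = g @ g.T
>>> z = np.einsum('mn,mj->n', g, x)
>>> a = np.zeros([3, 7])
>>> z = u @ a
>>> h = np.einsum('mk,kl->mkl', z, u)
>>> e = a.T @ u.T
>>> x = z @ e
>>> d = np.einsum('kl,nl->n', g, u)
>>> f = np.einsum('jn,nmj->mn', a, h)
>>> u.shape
(7, 3)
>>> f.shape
(7, 7)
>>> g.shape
(23, 3)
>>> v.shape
(23, 7, 7)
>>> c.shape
(23, 23)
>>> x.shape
(7, 7)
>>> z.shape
(7, 7)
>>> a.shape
(3, 7)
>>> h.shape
(7, 7, 3)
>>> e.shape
(7, 7)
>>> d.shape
(7,)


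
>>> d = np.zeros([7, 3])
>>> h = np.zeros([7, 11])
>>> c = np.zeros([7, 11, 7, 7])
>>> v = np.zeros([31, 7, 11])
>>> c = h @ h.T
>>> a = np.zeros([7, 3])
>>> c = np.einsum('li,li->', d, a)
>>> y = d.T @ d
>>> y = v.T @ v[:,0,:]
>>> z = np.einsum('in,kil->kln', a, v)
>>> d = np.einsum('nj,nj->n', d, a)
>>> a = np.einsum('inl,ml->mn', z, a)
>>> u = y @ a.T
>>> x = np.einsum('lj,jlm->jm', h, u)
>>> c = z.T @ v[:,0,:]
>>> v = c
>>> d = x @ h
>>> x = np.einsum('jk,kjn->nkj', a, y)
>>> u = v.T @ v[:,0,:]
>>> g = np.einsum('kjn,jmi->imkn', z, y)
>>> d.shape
(11, 11)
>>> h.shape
(7, 11)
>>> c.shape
(3, 11, 11)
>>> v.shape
(3, 11, 11)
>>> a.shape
(7, 11)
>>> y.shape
(11, 7, 11)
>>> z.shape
(31, 11, 3)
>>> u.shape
(11, 11, 11)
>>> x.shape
(11, 11, 7)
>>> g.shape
(11, 7, 31, 3)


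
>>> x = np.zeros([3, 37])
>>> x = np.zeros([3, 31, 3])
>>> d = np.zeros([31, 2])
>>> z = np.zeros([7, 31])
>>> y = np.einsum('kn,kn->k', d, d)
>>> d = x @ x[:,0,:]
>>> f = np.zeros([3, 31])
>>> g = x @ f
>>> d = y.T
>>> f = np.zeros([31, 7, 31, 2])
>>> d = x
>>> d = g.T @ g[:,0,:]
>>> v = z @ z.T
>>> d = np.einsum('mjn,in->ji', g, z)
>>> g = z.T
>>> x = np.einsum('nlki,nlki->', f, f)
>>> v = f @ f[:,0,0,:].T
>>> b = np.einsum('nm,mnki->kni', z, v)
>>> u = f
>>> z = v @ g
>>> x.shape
()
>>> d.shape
(31, 7)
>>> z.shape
(31, 7, 31, 7)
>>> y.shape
(31,)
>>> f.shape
(31, 7, 31, 2)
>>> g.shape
(31, 7)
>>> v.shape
(31, 7, 31, 31)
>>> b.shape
(31, 7, 31)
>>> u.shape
(31, 7, 31, 2)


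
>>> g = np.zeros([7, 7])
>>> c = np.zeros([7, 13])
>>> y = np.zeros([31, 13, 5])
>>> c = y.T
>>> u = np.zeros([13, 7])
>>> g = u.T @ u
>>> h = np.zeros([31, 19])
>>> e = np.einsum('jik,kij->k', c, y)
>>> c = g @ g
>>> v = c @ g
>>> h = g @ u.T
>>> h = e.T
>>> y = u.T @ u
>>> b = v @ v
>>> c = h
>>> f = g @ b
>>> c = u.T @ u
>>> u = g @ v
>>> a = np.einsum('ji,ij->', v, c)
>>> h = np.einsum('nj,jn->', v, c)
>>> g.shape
(7, 7)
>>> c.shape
(7, 7)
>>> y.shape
(7, 7)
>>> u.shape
(7, 7)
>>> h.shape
()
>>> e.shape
(31,)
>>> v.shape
(7, 7)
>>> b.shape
(7, 7)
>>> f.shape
(7, 7)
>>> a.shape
()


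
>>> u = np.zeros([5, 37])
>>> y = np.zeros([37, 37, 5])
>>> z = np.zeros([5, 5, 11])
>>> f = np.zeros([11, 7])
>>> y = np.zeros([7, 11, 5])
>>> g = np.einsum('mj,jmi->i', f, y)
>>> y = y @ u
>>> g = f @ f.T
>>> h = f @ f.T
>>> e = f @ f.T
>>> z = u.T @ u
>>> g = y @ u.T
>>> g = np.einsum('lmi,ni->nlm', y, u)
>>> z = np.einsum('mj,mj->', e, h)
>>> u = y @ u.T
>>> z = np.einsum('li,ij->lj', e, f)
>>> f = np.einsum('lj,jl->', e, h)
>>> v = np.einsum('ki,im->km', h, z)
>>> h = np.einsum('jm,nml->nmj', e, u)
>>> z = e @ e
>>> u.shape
(7, 11, 5)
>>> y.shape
(7, 11, 37)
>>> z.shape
(11, 11)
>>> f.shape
()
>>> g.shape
(5, 7, 11)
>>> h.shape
(7, 11, 11)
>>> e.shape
(11, 11)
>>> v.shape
(11, 7)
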